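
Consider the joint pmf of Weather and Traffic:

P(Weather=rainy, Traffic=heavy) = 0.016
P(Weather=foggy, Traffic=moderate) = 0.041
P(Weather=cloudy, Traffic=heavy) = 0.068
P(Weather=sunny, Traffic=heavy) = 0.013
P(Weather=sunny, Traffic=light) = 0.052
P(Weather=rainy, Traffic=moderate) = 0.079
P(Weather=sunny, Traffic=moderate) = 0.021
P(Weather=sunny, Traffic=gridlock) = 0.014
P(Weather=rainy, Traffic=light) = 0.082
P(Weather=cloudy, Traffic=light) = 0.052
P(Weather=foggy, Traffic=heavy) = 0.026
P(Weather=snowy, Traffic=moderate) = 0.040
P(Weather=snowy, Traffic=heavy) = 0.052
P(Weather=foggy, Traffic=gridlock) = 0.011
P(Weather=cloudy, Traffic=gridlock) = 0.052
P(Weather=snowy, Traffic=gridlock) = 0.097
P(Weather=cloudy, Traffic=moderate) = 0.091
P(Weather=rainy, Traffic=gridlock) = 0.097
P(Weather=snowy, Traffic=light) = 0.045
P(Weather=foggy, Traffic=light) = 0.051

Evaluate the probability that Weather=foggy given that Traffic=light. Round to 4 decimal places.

0.1809

P(Traffic=light) = 0.052 + 0.052 + 0.082 + 0.045 + 0.051 = 0.282.
P(Weather=foggy | Traffic=light) = 0.051/0.282 = 0.1809.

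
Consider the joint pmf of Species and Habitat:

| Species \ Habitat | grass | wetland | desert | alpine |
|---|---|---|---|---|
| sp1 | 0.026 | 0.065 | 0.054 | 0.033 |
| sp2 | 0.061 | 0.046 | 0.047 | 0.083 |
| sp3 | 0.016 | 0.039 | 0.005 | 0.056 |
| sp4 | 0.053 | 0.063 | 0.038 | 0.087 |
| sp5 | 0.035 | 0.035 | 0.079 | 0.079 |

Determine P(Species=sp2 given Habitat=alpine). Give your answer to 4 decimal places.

0.2456

P(Habitat=alpine) = 0.033 + 0.083 + 0.056 + 0.087 + 0.079 = 0.338.
P(Species=sp2 | Habitat=alpine) = 0.083/0.338 = 0.2456.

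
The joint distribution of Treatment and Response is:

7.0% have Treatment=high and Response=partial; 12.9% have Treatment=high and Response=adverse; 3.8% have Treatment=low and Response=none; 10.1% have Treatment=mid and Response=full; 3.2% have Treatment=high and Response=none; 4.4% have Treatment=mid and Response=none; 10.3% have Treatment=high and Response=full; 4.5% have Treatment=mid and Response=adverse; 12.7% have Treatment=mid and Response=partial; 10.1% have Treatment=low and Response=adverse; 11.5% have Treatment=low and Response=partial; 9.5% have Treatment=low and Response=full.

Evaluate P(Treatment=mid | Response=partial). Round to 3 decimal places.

P(Response=partial) = 0.115 + 0.127 + 0.070 = 0.312.
P(Treatment=mid | Response=partial) = 0.127/0.312 = 0.407.

0.407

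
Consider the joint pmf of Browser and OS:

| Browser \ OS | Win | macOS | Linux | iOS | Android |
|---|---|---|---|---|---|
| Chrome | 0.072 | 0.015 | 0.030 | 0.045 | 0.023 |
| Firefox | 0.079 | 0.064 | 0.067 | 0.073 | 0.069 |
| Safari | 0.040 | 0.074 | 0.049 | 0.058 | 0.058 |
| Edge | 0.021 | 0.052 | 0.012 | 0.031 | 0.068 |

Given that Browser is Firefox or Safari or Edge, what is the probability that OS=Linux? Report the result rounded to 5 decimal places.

P(Browser=Firefox) = 0.079 + 0.064 + 0.067 + 0.073 + 0.069 = 0.352.
P(Browser=Safari) = 0.040 + 0.074 + 0.049 + 0.058 + 0.058 = 0.279.
P(Browser=Edge) = 0.021 + 0.052 + 0.012 + 0.031 + 0.068 = 0.184.
P(Browser ∈ {Firefox, Safari, Edge}) = 0.352 + 0.279 + 0.184 = 0.815; P(OS=Linux, Browser ∈ {Firefox, Safari, Edge}) = 0.067 + 0.049 + 0.012 = 0.128.
P(OS=Linux | Browser ∈ {Firefox, Safari, Edge}) = 0.128/0.815 = 0.15706.

0.15706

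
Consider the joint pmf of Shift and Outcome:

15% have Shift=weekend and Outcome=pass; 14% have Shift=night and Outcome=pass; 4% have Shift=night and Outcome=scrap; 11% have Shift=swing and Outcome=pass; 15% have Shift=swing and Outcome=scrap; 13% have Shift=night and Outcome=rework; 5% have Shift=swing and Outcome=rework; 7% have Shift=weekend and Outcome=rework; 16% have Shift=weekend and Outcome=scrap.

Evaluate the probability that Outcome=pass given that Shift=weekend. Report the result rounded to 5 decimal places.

P(Shift=weekend) = 0.15 + 0.07 + 0.16 = 0.38.
P(Outcome=pass | Shift=weekend) = 0.15/0.38 = 0.39474.

0.39474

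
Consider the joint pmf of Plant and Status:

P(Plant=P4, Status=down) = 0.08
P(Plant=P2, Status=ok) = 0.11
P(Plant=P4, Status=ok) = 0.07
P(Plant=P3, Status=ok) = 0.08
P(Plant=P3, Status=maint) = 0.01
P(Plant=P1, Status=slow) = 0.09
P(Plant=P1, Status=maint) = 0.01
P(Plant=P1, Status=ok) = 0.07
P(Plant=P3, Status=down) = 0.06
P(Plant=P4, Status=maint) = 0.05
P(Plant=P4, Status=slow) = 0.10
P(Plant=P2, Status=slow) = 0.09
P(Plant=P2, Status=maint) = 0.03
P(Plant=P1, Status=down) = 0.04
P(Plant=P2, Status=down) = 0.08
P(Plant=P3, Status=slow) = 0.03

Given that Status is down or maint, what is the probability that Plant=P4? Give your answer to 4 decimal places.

0.3611

P(Status=down) = 0.04 + 0.08 + 0.06 + 0.08 = 0.26.
P(Status=maint) = 0.01 + 0.03 + 0.01 + 0.05 = 0.10.
P(Status ∈ {down, maint}) = 0.26 + 0.10 = 0.36; P(Plant=P4, Status ∈ {down, maint}) = 0.08 + 0.05 = 0.13.
P(Plant=P4 | Status ∈ {down, maint}) = 0.13/0.36 = 0.3611.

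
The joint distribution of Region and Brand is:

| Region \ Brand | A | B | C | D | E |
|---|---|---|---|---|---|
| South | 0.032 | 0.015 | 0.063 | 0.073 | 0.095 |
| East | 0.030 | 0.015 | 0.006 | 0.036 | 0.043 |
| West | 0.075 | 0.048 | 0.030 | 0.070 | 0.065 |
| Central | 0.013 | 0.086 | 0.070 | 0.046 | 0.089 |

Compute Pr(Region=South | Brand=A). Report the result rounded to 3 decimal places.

0.213

P(Brand=A) = 0.032 + 0.030 + 0.075 + 0.013 = 0.150.
P(Region=South | Brand=A) = 0.032/0.150 = 0.213.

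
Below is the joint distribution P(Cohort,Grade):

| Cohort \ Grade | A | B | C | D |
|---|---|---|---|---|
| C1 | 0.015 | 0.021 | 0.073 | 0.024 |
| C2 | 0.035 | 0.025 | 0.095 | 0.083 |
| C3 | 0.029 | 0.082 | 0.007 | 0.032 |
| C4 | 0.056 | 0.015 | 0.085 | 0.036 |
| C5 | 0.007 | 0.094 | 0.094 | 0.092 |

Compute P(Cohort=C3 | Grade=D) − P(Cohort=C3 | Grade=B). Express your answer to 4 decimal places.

P(Grade=D) = 0.024 + 0.083 + 0.032 + 0.036 + 0.092 = 0.267; P(Cohort=C3 | Grade=D) = 0.032/0.267 = 0.11985.
P(Grade=B) = 0.021 + 0.025 + 0.082 + 0.015 + 0.094 = 0.237; P(Cohort=C3 | Grade=B) = 0.082/0.237 = 0.34599.
Difference = -0.2261.

-0.2261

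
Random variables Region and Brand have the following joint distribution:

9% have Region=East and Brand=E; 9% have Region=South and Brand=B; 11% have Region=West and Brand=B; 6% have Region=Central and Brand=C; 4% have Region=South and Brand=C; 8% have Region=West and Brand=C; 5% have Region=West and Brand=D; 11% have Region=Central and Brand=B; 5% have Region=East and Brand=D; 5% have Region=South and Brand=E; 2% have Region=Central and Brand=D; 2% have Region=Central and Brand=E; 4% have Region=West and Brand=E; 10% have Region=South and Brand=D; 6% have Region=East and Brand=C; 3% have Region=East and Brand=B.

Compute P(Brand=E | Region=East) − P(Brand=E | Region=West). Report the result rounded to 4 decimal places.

0.2484

P(Region=East) = 0.03 + 0.06 + 0.05 + 0.09 = 0.23; P(Brand=E | Region=East) = 0.09/0.23 = 0.39130.
P(Region=West) = 0.11 + 0.08 + 0.05 + 0.04 = 0.28; P(Brand=E | Region=West) = 0.04/0.28 = 0.14286.
Difference = 0.2484.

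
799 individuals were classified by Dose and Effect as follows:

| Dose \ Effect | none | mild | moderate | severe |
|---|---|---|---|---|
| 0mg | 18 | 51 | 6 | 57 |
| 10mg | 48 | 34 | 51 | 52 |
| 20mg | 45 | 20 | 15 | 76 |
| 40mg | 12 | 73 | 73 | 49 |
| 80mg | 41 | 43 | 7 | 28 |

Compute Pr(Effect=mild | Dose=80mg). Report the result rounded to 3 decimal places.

Total with Dose=80mg: 41 + 43 + 7 + 28 = 119.
P(Effect=mild | Dose=80mg) = 43/119 = 0.361.

0.361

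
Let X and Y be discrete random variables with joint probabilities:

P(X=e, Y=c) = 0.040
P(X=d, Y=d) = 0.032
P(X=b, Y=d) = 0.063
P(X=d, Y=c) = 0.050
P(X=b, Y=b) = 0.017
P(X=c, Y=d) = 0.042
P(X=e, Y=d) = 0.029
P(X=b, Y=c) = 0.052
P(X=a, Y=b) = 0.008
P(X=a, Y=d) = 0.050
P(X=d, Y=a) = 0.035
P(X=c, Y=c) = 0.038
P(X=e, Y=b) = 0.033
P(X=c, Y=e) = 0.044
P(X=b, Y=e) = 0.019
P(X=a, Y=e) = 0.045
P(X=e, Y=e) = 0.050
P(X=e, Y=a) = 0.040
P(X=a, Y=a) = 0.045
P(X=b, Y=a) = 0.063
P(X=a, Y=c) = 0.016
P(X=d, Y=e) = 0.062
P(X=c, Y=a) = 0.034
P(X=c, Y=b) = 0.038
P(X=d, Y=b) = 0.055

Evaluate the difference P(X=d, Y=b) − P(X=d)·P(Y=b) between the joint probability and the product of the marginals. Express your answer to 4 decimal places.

P(X=d) = 0.035 + 0.055 + 0.050 + 0.032 + 0.062 = 0.234.
P(Y=b) = 0.008 + 0.017 + 0.038 + 0.055 + 0.033 = 0.151.
P(X=d, Y=b) − P(X=d)P(Y=b) = 0.055 − 0.234×0.151 = 0.0197.

0.0197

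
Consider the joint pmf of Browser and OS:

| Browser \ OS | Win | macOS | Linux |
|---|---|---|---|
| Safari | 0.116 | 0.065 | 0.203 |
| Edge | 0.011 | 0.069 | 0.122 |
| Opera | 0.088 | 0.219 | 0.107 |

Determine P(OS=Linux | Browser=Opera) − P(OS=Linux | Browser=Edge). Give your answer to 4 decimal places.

P(Browser=Opera) = 0.088 + 0.219 + 0.107 = 0.414; P(OS=Linux | Browser=Opera) = 0.107/0.414 = 0.25845.
P(Browser=Edge) = 0.011 + 0.069 + 0.122 = 0.202; P(OS=Linux | Browser=Edge) = 0.122/0.202 = 0.60396.
Difference = -0.3455.

-0.3455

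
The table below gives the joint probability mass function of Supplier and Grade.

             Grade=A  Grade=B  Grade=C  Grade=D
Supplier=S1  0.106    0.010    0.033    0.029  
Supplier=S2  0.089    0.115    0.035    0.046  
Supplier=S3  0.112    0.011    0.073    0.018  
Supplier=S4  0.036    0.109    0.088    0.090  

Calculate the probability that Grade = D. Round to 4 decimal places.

P(Grade=D) = 0.029 + 0.046 + 0.018 + 0.090 = 0.183.

0.1830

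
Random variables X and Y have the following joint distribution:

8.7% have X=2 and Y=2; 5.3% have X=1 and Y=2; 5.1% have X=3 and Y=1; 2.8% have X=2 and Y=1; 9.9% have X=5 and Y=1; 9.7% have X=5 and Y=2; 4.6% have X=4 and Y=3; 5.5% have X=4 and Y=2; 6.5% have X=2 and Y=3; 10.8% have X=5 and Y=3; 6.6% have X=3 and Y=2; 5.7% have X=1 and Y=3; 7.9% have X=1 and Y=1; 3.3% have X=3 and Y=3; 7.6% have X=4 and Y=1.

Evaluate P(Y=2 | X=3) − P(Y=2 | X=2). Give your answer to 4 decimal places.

-0.0433

P(X=3) = 0.051 + 0.066 + 0.033 = 0.150; P(Y=2 | X=3) = 0.066/0.150 = 0.44000.
P(X=2) = 0.028 + 0.087 + 0.065 = 0.180; P(Y=2 | X=2) = 0.087/0.180 = 0.48333.
Difference = -0.0433.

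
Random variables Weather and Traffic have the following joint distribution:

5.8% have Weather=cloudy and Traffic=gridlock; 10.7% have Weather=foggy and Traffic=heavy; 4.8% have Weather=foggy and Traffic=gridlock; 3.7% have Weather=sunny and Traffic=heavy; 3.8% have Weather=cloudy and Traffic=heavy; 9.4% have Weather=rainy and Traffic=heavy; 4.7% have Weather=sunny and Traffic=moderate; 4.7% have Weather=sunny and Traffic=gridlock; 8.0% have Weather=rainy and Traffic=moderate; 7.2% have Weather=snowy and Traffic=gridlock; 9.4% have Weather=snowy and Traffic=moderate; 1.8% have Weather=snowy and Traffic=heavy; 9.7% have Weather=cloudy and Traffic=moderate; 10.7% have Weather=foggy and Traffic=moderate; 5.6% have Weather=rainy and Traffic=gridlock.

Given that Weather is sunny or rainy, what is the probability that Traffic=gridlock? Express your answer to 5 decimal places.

0.28532

P(Weather=sunny) = 0.047 + 0.037 + 0.047 = 0.131.
P(Weather=rainy) = 0.080 + 0.094 + 0.056 = 0.230.
P(Weather ∈ {sunny, rainy}) = 0.131 + 0.230 = 0.361; P(Traffic=gridlock, Weather ∈ {sunny, rainy}) = 0.047 + 0.056 = 0.103.
P(Traffic=gridlock | Weather ∈ {sunny, rainy}) = 0.103/0.361 = 0.28532.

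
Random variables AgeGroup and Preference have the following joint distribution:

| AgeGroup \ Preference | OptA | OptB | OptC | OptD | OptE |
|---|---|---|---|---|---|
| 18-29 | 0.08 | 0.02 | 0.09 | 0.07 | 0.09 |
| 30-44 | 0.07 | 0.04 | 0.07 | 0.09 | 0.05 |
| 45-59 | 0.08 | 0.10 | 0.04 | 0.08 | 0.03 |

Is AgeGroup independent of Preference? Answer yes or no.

no

P(AgeGroup=45-59) = 0.33 and P(Preference=OptB) = 0.16, so their product is 0.0528, but P(AgeGroup=45-59, Preference=OptB) = 0.10. Since these differ, AgeGroup and Preference are not independent.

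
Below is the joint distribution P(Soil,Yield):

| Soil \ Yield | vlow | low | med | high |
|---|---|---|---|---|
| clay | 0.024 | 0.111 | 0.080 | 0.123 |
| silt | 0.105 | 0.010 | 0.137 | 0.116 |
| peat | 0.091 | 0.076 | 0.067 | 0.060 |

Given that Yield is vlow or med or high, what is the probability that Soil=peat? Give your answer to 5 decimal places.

0.27148

P(Yield=vlow) = 0.024 + 0.105 + 0.091 = 0.220.
P(Yield=med) = 0.080 + 0.137 + 0.067 = 0.284.
P(Yield=high) = 0.123 + 0.116 + 0.060 = 0.299.
P(Yield ∈ {vlow, med, high}) = 0.220 + 0.284 + 0.299 = 0.803; P(Soil=peat, Yield ∈ {vlow, med, high}) = 0.091 + 0.067 + 0.060 = 0.218.
P(Soil=peat | Yield ∈ {vlow, med, high}) = 0.218/0.803 = 0.27148.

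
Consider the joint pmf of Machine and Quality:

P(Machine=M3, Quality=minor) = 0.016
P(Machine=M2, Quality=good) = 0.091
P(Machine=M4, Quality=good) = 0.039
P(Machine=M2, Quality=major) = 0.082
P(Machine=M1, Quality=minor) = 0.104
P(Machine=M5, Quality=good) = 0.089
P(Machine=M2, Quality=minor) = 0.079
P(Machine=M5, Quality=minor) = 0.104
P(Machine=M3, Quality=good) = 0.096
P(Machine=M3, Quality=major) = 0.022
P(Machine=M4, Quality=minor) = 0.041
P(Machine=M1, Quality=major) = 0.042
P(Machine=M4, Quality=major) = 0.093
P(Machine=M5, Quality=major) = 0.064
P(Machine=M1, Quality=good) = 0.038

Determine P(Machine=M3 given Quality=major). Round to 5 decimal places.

P(Quality=major) = 0.042 + 0.082 + 0.022 + 0.093 + 0.064 = 0.303.
P(Machine=M3 | Quality=major) = 0.022/0.303 = 0.07261.

0.07261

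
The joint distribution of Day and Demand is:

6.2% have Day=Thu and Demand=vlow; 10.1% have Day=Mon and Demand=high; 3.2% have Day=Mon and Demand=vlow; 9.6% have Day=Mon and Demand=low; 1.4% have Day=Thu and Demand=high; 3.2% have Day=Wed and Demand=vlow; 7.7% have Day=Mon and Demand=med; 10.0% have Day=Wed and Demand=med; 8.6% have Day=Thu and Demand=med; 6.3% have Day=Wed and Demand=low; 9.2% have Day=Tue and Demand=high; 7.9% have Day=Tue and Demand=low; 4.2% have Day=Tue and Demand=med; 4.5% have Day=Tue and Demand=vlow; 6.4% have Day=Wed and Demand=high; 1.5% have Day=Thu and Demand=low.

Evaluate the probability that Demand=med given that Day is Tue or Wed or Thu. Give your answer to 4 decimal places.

P(Day=Tue) = 0.045 + 0.079 + 0.042 + 0.092 = 0.258.
P(Day=Wed) = 0.032 + 0.063 + 0.100 + 0.064 = 0.259.
P(Day=Thu) = 0.062 + 0.015 + 0.086 + 0.014 = 0.177.
P(Day ∈ {Tue, Wed, Thu}) = 0.258 + 0.259 + 0.177 = 0.694; P(Demand=med, Day ∈ {Tue, Wed, Thu}) = 0.042 + 0.100 + 0.086 = 0.228.
P(Demand=med | Day ∈ {Tue, Wed, Thu}) = 0.228/0.694 = 0.3285.

0.3285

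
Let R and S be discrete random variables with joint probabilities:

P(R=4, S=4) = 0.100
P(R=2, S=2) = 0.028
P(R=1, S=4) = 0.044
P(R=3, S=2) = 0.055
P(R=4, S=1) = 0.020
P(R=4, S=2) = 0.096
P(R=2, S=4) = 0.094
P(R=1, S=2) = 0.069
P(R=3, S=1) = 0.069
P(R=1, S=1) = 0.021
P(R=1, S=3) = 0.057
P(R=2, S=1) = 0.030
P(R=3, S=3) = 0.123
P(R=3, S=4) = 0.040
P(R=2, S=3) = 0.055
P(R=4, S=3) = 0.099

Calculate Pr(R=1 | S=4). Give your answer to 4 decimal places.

0.1583

P(S=4) = 0.044 + 0.094 + 0.040 + 0.100 = 0.278.
P(R=1 | S=4) = 0.044/0.278 = 0.1583.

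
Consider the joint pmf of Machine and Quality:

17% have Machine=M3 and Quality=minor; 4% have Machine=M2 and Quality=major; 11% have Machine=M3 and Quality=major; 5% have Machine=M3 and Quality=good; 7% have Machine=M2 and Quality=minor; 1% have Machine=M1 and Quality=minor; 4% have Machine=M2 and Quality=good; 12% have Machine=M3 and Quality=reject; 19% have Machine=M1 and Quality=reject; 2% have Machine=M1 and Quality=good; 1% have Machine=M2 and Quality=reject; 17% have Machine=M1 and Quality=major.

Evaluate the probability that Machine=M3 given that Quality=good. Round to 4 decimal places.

P(Quality=good) = 0.02 + 0.04 + 0.05 = 0.11.
P(Machine=M3 | Quality=good) = 0.05/0.11 = 0.4545.

0.4545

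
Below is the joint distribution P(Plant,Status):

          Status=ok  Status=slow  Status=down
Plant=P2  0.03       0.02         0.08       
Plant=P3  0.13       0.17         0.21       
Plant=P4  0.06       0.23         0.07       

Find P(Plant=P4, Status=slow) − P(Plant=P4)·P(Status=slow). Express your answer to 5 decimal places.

P(Plant=P4) = 0.06 + 0.23 + 0.07 = 0.36.
P(Status=slow) = 0.02 + 0.17 + 0.23 = 0.42.
P(Plant=P4, Status=slow) − P(Plant=P4)P(Status=slow) = 0.23 − 0.36×0.42 = 0.07880.

0.07880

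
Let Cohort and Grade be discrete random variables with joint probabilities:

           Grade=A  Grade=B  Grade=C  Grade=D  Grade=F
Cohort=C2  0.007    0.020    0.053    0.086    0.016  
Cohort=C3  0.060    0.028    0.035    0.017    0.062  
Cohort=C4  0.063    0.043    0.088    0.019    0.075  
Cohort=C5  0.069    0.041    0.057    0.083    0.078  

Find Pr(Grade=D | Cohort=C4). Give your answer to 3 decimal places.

0.066

P(Cohort=C4) = 0.063 + 0.043 + 0.088 + 0.019 + 0.075 = 0.288.
P(Grade=D | Cohort=C4) = 0.019/0.288 = 0.066.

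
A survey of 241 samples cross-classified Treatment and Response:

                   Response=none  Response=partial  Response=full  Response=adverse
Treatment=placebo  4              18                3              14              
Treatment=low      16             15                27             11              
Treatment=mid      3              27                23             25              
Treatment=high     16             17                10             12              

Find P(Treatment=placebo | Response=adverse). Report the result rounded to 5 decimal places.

Total with Response=adverse: 14 + 11 + 25 + 12 = 62.
P(Treatment=placebo | Response=adverse) = 14/62 = 0.22581.

0.22581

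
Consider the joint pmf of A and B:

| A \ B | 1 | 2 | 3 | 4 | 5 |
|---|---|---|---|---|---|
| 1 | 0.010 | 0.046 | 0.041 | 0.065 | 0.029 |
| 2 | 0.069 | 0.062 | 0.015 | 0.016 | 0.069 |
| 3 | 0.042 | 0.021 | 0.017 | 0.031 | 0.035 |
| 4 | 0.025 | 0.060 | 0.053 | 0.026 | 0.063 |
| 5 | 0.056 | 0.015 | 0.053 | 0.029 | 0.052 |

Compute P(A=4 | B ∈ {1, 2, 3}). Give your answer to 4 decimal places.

0.2359

P(B=1) = 0.010 + 0.069 + 0.042 + 0.025 + 0.056 = 0.202.
P(B=2) = 0.046 + 0.062 + 0.021 + 0.060 + 0.015 = 0.204.
P(B=3) = 0.041 + 0.015 + 0.017 + 0.053 + 0.053 = 0.179.
P(B ∈ {1, 2, 3}) = 0.202 + 0.204 + 0.179 = 0.585; P(A=4, B ∈ {1, 2, 3}) = 0.025 + 0.060 + 0.053 = 0.138.
P(A=4 | B ∈ {1, 2, 3}) = 0.138/0.585 = 0.2359.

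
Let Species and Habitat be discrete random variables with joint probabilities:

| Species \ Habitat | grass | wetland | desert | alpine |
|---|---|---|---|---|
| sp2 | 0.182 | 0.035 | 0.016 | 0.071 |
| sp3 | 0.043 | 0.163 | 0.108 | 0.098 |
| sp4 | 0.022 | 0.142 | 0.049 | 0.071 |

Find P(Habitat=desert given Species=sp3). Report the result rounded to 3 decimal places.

0.262

P(Species=sp3) = 0.043 + 0.163 + 0.108 + 0.098 = 0.412.
P(Habitat=desert | Species=sp3) = 0.108/0.412 = 0.262.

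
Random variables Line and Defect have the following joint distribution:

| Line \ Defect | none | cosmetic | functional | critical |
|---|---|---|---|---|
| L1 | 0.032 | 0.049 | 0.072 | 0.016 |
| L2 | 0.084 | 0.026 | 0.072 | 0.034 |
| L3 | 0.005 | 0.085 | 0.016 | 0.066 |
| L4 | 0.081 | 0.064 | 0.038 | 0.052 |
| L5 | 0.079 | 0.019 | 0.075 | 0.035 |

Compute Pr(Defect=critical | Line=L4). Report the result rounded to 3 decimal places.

0.221

P(Line=L4) = 0.081 + 0.064 + 0.038 + 0.052 = 0.235.
P(Defect=critical | Line=L4) = 0.052/0.235 = 0.221.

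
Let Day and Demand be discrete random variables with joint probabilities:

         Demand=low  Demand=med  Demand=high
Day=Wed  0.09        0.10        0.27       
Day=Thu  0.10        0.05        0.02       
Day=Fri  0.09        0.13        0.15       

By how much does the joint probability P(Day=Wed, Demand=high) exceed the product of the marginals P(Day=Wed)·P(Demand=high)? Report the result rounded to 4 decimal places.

P(Day=Wed) = 0.09 + 0.10 + 0.27 = 0.46.
P(Demand=high) = 0.27 + 0.02 + 0.15 = 0.44.
P(Day=Wed, Demand=high) − P(Day=Wed)P(Demand=high) = 0.27 − 0.46×0.44 = 0.0676.

0.0676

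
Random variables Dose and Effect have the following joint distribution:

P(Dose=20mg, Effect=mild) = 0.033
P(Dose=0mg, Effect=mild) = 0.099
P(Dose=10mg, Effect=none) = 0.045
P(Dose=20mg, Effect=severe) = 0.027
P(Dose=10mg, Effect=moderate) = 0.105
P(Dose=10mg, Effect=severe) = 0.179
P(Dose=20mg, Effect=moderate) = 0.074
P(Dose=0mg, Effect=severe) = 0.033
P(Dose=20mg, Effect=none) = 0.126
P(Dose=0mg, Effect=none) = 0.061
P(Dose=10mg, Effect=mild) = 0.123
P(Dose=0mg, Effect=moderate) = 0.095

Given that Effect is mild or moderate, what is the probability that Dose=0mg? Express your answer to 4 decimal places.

P(Effect=mild) = 0.099 + 0.123 + 0.033 = 0.255.
P(Effect=moderate) = 0.095 + 0.105 + 0.074 = 0.274.
P(Effect ∈ {mild, moderate}) = 0.255 + 0.274 = 0.529; P(Dose=0mg, Effect ∈ {mild, moderate}) = 0.099 + 0.095 = 0.194.
P(Dose=0mg | Effect ∈ {mild, moderate}) = 0.194/0.529 = 0.3667.

0.3667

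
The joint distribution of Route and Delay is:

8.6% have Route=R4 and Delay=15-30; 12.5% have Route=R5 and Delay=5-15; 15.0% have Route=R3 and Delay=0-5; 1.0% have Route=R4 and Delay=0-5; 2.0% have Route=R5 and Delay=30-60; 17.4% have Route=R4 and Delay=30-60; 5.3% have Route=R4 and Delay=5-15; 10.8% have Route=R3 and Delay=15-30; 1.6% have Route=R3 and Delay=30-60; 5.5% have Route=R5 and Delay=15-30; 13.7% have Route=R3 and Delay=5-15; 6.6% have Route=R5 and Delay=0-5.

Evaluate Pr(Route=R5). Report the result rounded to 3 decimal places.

P(Route=R5) = 0.066 + 0.125 + 0.055 + 0.020 = 0.266.

0.266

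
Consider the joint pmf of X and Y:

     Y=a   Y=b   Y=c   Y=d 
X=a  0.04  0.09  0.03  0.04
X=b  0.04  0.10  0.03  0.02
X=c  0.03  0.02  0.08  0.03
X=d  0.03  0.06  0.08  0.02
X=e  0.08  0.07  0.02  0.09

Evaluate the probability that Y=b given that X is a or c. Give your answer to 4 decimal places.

0.3056

P(X=a) = 0.04 + 0.09 + 0.03 + 0.04 = 0.20.
P(X=c) = 0.03 + 0.02 + 0.08 + 0.03 = 0.16.
P(X ∈ {a, c}) = 0.20 + 0.16 = 0.36; P(Y=b, X ∈ {a, c}) = 0.09 + 0.02 = 0.11.
P(Y=b | X ∈ {a, c}) = 0.11/0.36 = 0.3056.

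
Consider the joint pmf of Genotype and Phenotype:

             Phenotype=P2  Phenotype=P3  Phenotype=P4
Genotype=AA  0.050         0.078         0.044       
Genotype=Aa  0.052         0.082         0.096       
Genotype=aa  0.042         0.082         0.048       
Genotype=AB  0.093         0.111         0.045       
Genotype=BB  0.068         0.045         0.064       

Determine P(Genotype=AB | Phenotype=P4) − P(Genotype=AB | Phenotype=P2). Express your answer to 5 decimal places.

-0.15340

P(Phenotype=P4) = 0.044 + 0.096 + 0.048 + 0.045 + 0.064 = 0.297; P(Genotype=AB | Phenotype=P4) = 0.045/0.297 = 0.151515.
P(Phenotype=P2) = 0.050 + 0.052 + 0.042 + 0.093 + 0.068 = 0.305; P(Genotype=AB | Phenotype=P2) = 0.093/0.305 = 0.304918.
Difference = -0.15340.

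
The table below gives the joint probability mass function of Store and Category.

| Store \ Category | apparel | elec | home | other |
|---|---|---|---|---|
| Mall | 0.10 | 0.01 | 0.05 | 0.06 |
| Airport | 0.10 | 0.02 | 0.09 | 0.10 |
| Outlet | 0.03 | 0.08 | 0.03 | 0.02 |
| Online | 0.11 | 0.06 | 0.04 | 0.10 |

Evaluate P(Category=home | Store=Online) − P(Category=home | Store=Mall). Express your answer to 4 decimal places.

-0.0982

P(Store=Online) = 0.11 + 0.06 + 0.04 + 0.10 = 0.31; P(Category=home | Store=Online) = 0.04/0.31 = 0.12903.
P(Store=Mall) = 0.10 + 0.01 + 0.05 + 0.06 = 0.22; P(Category=home | Store=Mall) = 0.05/0.22 = 0.22727.
Difference = -0.0982.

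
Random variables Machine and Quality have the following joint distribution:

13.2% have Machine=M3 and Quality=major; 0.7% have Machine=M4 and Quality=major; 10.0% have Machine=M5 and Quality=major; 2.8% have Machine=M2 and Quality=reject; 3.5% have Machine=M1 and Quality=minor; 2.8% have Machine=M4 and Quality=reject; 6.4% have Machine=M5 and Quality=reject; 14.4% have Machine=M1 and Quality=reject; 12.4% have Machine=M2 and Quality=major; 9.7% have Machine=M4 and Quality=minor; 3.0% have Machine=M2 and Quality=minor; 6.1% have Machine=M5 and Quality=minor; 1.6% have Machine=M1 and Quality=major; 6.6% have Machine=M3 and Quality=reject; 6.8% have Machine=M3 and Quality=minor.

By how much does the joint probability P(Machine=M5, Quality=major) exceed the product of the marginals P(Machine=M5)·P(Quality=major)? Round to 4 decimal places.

0.0147

P(Machine=M5) = 0.061 + 0.100 + 0.064 = 0.225.
P(Quality=major) = 0.016 + 0.124 + 0.132 + 0.007 + 0.100 = 0.379.
P(Machine=M5, Quality=major) − P(Machine=M5)P(Quality=major) = 0.100 − 0.225×0.379 = 0.0147.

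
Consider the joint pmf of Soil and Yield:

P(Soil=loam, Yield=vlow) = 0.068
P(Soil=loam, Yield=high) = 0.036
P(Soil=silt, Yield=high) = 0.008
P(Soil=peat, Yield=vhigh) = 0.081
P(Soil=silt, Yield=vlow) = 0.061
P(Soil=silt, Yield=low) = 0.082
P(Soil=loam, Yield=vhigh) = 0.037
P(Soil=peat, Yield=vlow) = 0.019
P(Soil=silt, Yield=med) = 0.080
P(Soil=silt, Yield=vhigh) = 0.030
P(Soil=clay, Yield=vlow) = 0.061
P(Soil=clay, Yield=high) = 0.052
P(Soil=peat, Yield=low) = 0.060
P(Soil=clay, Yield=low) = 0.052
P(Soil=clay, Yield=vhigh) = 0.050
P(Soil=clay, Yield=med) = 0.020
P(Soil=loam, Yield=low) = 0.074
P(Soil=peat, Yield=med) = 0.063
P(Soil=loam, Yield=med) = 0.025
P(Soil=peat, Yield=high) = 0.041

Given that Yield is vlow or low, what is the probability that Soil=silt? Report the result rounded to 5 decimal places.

0.29979

P(Yield=vlow) = 0.068 + 0.061 + 0.061 + 0.019 = 0.209.
P(Yield=low) = 0.074 + 0.052 + 0.082 + 0.060 = 0.268.
P(Yield ∈ {vlow, low}) = 0.209 + 0.268 = 0.477; P(Soil=silt, Yield ∈ {vlow, low}) = 0.061 + 0.082 = 0.143.
P(Soil=silt | Yield ∈ {vlow, low}) = 0.143/0.477 = 0.29979.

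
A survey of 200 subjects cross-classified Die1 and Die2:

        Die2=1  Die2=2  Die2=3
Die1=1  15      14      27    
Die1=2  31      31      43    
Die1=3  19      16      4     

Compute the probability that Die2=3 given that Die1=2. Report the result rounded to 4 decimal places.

Total with Die1=2: 31 + 31 + 43 = 105.
P(Die2=3 | Die1=2) = 43/105 = 0.4095.

0.4095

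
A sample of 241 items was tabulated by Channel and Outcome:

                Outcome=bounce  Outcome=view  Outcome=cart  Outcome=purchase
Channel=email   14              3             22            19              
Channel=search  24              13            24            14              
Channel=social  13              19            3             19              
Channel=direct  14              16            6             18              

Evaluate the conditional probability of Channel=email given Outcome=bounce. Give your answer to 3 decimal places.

0.215

Total with Outcome=bounce: 14 + 24 + 13 + 14 = 65.
P(Channel=email | Outcome=bounce) = 14/65 = 0.215.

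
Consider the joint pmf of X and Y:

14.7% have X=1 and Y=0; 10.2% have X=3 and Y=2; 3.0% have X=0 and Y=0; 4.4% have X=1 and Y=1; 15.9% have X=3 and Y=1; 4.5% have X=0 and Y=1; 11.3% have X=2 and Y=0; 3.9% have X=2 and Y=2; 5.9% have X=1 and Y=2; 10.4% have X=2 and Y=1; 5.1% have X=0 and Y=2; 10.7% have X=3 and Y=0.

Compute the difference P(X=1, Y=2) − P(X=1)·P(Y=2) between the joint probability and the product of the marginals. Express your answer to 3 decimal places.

P(X=1) = 0.147 + 0.044 + 0.059 = 0.250.
P(Y=2) = 0.051 + 0.059 + 0.039 + 0.102 = 0.251.
P(X=1, Y=2) − P(X=1)P(Y=2) = 0.059 − 0.250×0.251 = -0.004.

-0.004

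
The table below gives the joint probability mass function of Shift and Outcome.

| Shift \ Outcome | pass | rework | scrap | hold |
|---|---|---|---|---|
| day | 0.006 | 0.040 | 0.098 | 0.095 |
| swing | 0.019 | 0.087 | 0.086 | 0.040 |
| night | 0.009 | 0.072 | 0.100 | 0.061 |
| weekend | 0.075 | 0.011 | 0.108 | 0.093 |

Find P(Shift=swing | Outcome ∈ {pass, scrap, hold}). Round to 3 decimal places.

P(Outcome=pass) = 0.006 + 0.019 + 0.009 + 0.075 = 0.109.
P(Outcome=scrap) = 0.098 + 0.086 + 0.100 + 0.108 = 0.392.
P(Outcome=hold) = 0.095 + 0.040 + 0.061 + 0.093 = 0.289.
P(Outcome ∈ {pass, scrap, hold}) = 0.109 + 0.392 + 0.289 = 0.790; P(Shift=swing, Outcome ∈ {pass, scrap, hold}) = 0.019 + 0.086 + 0.040 = 0.145.
P(Shift=swing | Outcome ∈ {pass, scrap, hold}) = 0.145/0.790 = 0.184.

0.184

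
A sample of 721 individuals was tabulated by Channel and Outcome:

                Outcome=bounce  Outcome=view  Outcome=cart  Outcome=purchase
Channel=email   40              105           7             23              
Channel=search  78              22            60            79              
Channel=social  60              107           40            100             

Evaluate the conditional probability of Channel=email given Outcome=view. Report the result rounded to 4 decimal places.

0.4487

Total with Outcome=view: 105 + 22 + 107 = 234.
P(Channel=email | Outcome=view) = 105/234 = 0.4487.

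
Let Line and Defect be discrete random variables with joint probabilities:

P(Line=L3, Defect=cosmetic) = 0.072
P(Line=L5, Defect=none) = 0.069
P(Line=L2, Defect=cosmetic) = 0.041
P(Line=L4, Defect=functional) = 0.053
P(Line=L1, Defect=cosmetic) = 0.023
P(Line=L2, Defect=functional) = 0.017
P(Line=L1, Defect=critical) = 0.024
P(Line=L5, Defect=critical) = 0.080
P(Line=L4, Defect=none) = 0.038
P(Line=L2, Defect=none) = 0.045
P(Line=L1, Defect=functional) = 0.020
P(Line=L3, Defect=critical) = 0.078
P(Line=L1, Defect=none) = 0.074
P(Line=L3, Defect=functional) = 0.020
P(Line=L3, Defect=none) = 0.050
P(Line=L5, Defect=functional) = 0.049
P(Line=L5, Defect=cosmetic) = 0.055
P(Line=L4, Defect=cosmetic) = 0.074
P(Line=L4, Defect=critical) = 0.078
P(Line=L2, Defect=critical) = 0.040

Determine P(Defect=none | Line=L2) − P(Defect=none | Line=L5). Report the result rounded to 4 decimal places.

0.0420

P(Line=L2) = 0.045 + 0.041 + 0.017 + 0.040 = 0.143; P(Defect=none | Line=L2) = 0.045/0.143 = 0.31469.
P(Line=L5) = 0.069 + 0.055 + 0.049 + 0.080 = 0.253; P(Defect=none | Line=L5) = 0.069/0.253 = 0.27273.
Difference = 0.0420.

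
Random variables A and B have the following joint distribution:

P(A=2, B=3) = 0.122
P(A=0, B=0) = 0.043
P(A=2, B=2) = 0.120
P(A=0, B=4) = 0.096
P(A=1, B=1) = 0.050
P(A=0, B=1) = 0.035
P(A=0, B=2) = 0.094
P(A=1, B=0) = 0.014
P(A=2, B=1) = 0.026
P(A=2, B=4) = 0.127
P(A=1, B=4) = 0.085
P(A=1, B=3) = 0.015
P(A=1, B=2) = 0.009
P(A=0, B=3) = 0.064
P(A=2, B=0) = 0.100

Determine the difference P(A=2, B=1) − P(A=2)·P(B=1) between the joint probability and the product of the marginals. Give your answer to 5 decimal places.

-0.02895

P(A=2) = 0.100 + 0.026 + 0.120 + 0.122 + 0.127 = 0.495.
P(B=1) = 0.035 + 0.050 + 0.026 = 0.111.
P(A=2, B=1) − P(A=2)P(B=1) = 0.026 − 0.495×0.111 = -0.02895.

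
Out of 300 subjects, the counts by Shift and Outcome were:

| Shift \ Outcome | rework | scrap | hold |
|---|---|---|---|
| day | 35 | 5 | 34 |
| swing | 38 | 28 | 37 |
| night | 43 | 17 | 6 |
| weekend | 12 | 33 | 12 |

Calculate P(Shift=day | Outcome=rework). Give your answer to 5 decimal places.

Total with Outcome=rework: 35 + 38 + 43 + 12 = 128.
P(Shift=day | Outcome=rework) = 35/128 = 0.27344.

0.27344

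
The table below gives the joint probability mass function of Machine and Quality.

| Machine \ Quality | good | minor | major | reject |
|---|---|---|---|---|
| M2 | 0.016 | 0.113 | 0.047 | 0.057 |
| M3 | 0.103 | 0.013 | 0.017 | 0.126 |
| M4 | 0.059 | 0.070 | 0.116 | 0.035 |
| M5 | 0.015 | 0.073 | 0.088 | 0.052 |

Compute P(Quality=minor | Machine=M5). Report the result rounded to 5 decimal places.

P(Machine=M5) = 0.015 + 0.073 + 0.088 + 0.052 = 0.228.
P(Quality=minor | Machine=M5) = 0.073/0.228 = 0.32018.

0.32018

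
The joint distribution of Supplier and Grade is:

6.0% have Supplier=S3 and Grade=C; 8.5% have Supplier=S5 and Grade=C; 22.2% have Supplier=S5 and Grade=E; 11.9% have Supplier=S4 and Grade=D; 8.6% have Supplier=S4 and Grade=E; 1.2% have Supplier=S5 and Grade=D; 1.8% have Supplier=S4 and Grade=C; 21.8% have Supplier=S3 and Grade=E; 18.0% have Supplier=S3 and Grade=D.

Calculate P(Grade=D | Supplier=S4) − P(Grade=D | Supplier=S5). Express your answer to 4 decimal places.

0.4960

P(Supplier=S4) = 0.018 + 0.119 + 0.086 = 0.223; P(Grade=D | Supplier=S4) = 0.119/0.223 = 0.53363.
P(Supplier=S5) = 0.085 + 0.012 + 0.222 = 0.319; P(Grade=D | Supplier=S5) = 0.012/0.319 = 0.03762.
Difference = 0.4960.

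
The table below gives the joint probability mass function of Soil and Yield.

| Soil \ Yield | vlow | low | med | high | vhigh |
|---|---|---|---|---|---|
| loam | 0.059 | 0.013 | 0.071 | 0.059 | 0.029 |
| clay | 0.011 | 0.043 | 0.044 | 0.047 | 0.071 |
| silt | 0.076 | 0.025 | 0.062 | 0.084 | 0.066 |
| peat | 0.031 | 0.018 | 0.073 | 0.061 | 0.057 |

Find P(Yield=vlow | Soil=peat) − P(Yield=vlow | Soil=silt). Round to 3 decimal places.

P(Soil=peat) = 0.031 + 0.018 + 0.073 + 0.061 + 0.057 = 0.240; P(Yield=vlow | Soil=peat) = 0.031/0.240 = 0.1292.
P(Soil=silt) = 0.076 + 0.025 + 0.062 + 0.084 + 0.066 = 0.313; P(Yield=vlow | Soil=silt) = 0.076/0.313 = 0.2428.
Difference = -0.114.

-0.114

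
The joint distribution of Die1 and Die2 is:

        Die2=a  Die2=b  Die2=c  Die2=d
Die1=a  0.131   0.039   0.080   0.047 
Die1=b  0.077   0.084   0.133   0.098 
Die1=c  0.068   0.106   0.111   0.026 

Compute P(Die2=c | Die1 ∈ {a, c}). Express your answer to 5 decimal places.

0.31414

P(Die1=a) = 0.131 + 0.039 + 0.080 + 0.047 = 0.297.
P(Die1=c) = 0.068 + 0.106 + 0.111 + 0.026 = 0.311.
P(Die1 ∈ {a, c}) = 0.297 + 0.311 = 0.608; P(Die2=c, Die1 ∈ {a, c}) = 0.080 + 0.111 = 0.191.
P(Die2=c | Die1 ∈ {a, c}) = 0.191/0.608 = 0.31414.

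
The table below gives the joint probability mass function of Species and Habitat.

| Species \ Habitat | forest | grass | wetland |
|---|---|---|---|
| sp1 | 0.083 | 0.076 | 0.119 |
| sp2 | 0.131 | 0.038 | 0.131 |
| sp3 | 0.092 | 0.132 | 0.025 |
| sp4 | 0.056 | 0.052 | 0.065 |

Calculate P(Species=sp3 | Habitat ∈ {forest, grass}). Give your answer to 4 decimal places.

0.3394

P(Habitat=forest) = 0.083 + 0.131 + 0.092 + 0.056 = 0.362.
P(Habitat=grass) = 0.076 + 0.038 + 0.132 + 0.052 = 0.298.
P(Habitat ∈ {forest, grass}) = 0.362 + 0.298 = 0.660; P(Species=sp3, Habitat ∈ {forest, grass}) = 0.092 + 0.132 = 0.224.
P(Species=sp3 | Habitat ∈ {forest, grass}) = 0.224/0.660 = 0.3394.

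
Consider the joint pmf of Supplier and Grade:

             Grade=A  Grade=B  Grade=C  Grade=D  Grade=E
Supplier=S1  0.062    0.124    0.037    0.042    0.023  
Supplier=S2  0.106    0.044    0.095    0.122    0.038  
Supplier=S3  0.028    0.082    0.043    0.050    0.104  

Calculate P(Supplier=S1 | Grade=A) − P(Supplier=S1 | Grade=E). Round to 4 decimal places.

0.1769

P(Grade=A) = 0.062 + 0.106 + 0.028 = 0.196; P(Supplier=S1 | Grade=A) = 0.062/0.196 = 0.31633.
P(Grade=E) = 0.023 + 0.038 + 0.104 = 0.165; P(Supplier=S1 | Grade=E) = 0.023/0.165 = 0.13939.
Difference = 0.1769.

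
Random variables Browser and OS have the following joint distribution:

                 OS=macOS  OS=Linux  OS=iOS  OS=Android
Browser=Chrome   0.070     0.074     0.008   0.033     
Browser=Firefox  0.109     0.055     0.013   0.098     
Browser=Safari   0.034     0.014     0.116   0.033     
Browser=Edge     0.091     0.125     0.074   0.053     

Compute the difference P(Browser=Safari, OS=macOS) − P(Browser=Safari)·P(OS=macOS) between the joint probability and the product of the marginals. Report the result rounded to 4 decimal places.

P(Browser=Safari) = 0.034 + 0.014 + 0.116 + 0.033 = 0.197.
P(OS=macOS) = 0.070 + 0.109 + 0.034 + 0.091 = 0.304.
P(Browser=Safari, OS=macOS) − P(Browser=Safari)P(OS=macOS) = 0.034 − 0.197×0.304 = -0.0259.

-0.0259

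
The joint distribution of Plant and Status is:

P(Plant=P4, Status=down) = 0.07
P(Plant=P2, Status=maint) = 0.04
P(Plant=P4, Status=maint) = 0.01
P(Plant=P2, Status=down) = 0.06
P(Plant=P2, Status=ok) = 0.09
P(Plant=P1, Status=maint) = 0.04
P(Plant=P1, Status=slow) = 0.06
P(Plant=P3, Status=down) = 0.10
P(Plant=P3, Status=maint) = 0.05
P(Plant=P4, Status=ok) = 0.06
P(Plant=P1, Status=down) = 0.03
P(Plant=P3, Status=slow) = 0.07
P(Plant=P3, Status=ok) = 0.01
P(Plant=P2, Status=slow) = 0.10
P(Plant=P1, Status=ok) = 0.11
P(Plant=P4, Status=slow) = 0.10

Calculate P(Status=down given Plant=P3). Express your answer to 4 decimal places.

P(Plant=P3) = 0.01 + 0.07 + 0.10 + 0.05 = 0.23.
P(Status=down | Plant=P3) = 0.10/0.23 = 0.4348.

0.4348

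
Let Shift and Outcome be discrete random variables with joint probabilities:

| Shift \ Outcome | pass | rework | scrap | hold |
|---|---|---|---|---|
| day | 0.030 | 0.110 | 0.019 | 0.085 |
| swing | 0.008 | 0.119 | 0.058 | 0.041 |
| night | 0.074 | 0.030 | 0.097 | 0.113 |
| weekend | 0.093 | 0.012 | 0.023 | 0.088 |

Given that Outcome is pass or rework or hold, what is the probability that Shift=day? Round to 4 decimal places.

P(Outcome=pass) = 0.030 + 0.008 + 0.074 + 0.093 = 0.205.
P(Outcome=rework) = 0.110 + 0.119 + 0.030 + 0.012 = 0.271.
P(Outcome=hold) = 0.085 + 0.041 + 0.113 + 0.088 = 0.327.
P(Outcome ∈ {pass, rework, hold}) = 0.205 + 0.271 + 0.327 = 0.803; P(Shift=day, Outcome ∈ {pass, rework, hold}) = 0.030 + 0.110 + 0.085 = 0.225.
P(Shift=day | Outcome ∈ {pass, rework, hold}) = 0.225/0.803 = 0.2802.

0.2802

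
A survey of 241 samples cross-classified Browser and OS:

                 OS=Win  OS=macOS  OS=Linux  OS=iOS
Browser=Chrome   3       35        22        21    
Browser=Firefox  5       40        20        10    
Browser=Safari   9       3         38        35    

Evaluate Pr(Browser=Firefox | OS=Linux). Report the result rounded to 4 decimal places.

0.2500

Total with OS=Linux: 22 + 20 + 38 = 80.
P(Browser=Firefox | OS=Linux) = 20/80 = 0.2500.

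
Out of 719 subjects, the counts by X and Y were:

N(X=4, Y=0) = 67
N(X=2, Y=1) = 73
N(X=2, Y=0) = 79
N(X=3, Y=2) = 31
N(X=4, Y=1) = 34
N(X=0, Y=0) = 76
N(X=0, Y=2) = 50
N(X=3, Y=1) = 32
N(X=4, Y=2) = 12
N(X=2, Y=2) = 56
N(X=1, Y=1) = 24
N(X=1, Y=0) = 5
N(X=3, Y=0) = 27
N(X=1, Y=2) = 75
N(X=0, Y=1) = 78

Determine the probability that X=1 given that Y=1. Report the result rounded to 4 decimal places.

Total with Y=1: 78 + 24 + 73 + 32 + 34 = 241.
P(X=1 | Y=1) = 24/241 = 0.0996.

0.0996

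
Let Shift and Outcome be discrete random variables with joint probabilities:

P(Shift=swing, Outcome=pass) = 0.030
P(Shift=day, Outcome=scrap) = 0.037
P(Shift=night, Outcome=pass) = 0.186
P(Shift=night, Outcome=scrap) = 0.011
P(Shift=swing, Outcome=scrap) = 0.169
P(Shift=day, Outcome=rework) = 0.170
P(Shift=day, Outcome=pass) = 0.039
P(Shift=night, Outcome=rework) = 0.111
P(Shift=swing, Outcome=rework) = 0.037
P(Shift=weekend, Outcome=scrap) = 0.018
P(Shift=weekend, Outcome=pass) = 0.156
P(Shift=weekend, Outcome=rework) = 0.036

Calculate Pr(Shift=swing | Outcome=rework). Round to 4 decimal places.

P(Outcome=rework) = 0.170 + 0.037 + 0.111 + 0.036 = 0.354.
P(Shift=swing | Outcome=rework) = 0.037/0.354 = 0.1045.

0.1045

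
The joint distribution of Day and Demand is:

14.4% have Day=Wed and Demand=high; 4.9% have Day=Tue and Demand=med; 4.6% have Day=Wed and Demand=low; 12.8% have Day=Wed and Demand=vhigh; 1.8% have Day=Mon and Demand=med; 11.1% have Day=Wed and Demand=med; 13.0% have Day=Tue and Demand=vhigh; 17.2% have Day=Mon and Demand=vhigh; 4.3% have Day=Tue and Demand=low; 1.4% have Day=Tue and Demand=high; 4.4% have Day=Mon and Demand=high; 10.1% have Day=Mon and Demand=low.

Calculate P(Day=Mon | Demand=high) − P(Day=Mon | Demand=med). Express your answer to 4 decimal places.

P(Demand=high) = 0.044 + 0.014 + 0.144 = 0.202; P(Day=Mon | Demand=high) = 0.044/0.202 = 0.21782.
P(Demand=med) = 0.018 + 0.049 + 0.111 = 0.178; P(Day=Mon | Demand=med) = 0.018/0.178 = 0.10112.
Difference = 0.1167.

0.1167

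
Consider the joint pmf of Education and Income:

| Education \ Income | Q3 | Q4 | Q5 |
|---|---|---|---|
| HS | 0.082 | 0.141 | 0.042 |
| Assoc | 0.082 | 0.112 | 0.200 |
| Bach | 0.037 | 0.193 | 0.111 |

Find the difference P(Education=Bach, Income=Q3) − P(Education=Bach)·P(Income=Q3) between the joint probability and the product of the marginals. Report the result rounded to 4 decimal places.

-0.0315

P(Education=Bach) = 0.037 + 0.193 + 0.111 = 0.341.
P(Income=Q3) = 0.082 + 0.082 + 0.037 = 0.201.
P(Education=Bach, Income=Q3) − P(Education=Bach)P(Income=Q3) = 0.037 − 0.341×0.201 = -0.0315.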